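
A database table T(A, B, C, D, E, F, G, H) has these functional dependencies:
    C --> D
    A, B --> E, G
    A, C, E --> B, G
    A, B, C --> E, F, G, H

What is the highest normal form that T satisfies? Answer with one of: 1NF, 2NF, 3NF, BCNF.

Candidate keys: {A, B, C}, {A, C, E}. Prime attributes: {A, B, C, E}.
C --> D breaks BCNF: {C}⁺ = {C, D}, so {C} is not a superkey.
Because {D} is non-prime and the left side of C --> D is not a superkey, the relation is not in 3NF.
The proper key subset {C} of {A, B, C} determines non-prime {D}, so the relation is not even in 2NF.

1NF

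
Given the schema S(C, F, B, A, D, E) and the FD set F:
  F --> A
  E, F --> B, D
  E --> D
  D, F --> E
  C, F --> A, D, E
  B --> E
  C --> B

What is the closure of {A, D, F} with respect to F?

Start with {A, D, F}.
D, F --> E applies; add {E} → now {A, D, E, F}.
E, F --> B, D applies; add {B} → now {A, B, D, E, F}.
No further FD applies.

{A, B, D, E, F}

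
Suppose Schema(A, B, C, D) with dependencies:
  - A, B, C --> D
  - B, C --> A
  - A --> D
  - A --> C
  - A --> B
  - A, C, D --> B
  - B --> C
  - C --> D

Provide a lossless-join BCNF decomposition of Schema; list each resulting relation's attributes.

{A, B, C}; {C, D}

Candidate keys of the original relation: {A}, {B}.
{A, B, C, D}: {C} determines {C, D} here but is not a superkey — split on C --> D, giving {C, D} and {A, B, C}.
{C, D} is in BCNF.
{A, B, C} is in BCNF.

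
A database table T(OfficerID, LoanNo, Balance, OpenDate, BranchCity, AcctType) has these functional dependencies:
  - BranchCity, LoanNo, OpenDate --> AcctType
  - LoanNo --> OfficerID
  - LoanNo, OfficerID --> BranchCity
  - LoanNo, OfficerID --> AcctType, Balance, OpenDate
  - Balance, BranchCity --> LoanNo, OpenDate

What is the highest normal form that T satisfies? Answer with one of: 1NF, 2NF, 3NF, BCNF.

Candidate keys: {Balance, BranchCity}, {LoanNo}. Prime attributes: {Balance, BranchCity, LoanNo}.
Every FD has a superkey on the left, so the relation is in BCNF.

BCNF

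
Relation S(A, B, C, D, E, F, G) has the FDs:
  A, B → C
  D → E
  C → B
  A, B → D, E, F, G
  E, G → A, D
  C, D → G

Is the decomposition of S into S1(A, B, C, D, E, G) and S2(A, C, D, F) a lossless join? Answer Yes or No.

Yes

S1 ∩ S2 = {A, C, D}; its closure under F is {A, B, C, D, E, F, G}.
This includes all of S1, so the common attributes are a superkey of S1 — the join is lossless.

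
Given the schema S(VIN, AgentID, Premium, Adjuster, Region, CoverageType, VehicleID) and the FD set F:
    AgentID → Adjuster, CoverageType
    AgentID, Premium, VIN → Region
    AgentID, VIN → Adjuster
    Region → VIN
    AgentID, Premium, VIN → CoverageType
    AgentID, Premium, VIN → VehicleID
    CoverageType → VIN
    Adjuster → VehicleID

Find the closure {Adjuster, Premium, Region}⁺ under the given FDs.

{Adjuster, Premium, Region, VIN, VehicleID}

Start with {Adjuster, Premium, Region}.
Region → VIN applies; add {VIN} → now {Adjuster, Premium, Region, VIN}.
Adjuster → VehicleID applies; add {VehicleID} → now {Adjuster, Premium, Region, VIN, VehicleID}.
No further FD applies.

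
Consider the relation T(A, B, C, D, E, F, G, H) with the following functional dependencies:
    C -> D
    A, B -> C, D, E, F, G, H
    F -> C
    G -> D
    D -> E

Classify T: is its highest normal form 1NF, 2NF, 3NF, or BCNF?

2NF

Candidate key: {A, B}. Prime attributes: {A, B}.
C -> D: {C}⁺ = {C, D, E}, which is not all of the attributes, so the left side is not a superkey — BCNF is violated.
C -> D has non-prime {D} on the right and a non-superkey on the left, so 3NF fails.
No proper subset of a key has a non-prime attribute in its closure, so there is no partial dependency; 2NF holds.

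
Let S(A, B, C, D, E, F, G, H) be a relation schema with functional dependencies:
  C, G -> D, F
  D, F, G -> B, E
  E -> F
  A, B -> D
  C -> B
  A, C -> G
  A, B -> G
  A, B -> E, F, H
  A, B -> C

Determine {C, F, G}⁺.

Start with {C, F, G}.
C, G -> D, F applies; add {D} → now {C, D, F, G}.
D, F, G -> B, E applies; add {B, E} → now {B, C, D, E, F, G}.
No further FD applies.

{B, C, D, E, F, G}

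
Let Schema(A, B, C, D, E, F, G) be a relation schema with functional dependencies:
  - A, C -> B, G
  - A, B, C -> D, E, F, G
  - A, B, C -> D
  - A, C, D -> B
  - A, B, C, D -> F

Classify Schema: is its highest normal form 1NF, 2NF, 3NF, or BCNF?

BCNF

Candidate key: {A, C}. Prime attributes: {A, C}.
Each dependency's left side is a superkey — BCNF holds.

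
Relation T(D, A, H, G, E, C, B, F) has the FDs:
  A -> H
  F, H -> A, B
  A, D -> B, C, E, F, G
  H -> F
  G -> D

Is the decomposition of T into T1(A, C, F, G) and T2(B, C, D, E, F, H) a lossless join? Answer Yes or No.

No

The shared attributes are {C, F} and {C, F}⁺ = {C, F}.
Neither T1 nor T2 is contained in that closure, so the decomposition is lossy.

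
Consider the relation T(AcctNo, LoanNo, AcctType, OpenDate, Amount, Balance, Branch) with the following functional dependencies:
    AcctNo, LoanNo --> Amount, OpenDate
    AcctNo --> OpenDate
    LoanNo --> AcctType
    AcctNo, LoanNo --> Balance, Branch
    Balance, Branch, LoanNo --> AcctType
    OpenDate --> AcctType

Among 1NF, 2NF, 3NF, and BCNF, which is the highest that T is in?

1NF

Candidate key: {AcctNo, LoanNo}. Prime attributes: {AcctNo, LoanNo}.
For AcctNo --> OpenDate we have {AcctNo}⁺ = {AcctNo, AcctType, OpenDate}; {AcctNo} is not a superkey, so BCNF fails.
Because {OpenDate} is non-prime and the left side of AcctNo --> OpenDate is not a superkey, the relation is not in 3NF.
Since {AcctNo} ⊂ {AcctNo, LoanNo} and {AcctNo}⁺ ⊇ {AcctType, OpenDate} with {AcctType, OpenDate} non-prime, there is a partial dependency; 2NF fails.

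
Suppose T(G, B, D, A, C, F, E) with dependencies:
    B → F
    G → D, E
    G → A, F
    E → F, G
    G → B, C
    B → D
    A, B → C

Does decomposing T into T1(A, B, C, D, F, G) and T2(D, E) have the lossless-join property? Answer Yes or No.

No

T1 ∩ T2 = {D}; its closure under F is {D}.
The closure covers neither T1 nor T2 entirely; the join is not lossless.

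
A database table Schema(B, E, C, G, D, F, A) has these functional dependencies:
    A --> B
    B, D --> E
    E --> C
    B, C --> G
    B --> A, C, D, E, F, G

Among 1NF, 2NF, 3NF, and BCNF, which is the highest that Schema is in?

Candidate keys: {A}, {B}. Prime attributes: {A, B}.
For E --> C we have {E}⁺ = {C, E}; {E} is not a superkey, so BCNF fails.
E --> C has non-prime {C} on the right and a non-superkey on the left, so 3NF fails.
All keys have size 1, which rules out partial dependencies — 2NF is satisfied.

2NF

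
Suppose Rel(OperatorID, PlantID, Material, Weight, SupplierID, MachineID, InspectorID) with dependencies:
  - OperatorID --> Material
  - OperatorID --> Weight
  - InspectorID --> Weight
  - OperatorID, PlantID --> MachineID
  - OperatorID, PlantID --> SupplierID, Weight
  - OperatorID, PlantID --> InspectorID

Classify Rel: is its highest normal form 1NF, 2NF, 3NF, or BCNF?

1NF

Candidate key: {OperatorID, PlantID}. Prime attributes: {OperatorID, PlantID}.
For OperatorID --> Material we have {OperatorID}⁺ = {Material, OperatorID, Weight}; {OperatorID} is not a superkey, so BCNF fails.
Because {Material} is non-prime and the left side of OperatorID --> Material is not a superkey, the relation is not in 3NF.
Since {OperatorID} ⊂ {OperatorID, PlantID} and {OperatorID}⁺ ⊇ {Material, Weight} with {Material, Weight} non-prime, there is a partial dependency; 2NF fails.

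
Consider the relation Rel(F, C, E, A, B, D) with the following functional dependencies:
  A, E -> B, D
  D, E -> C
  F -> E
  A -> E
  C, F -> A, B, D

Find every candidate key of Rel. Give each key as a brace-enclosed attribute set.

No FD produces {F}, so it must be in every candidate key.
{A, F}⁺ = {A, B, C, D, E, F} — all of the relation — so {A, F} is a candidate key.
{C, F}⁺ = {A, B, C, D, E, F} — all of the relation — so {C, F} is a candidate key.
{D, F}⁺ = {A, B, C, D, E, F} — all of the relation — so {D, F} is a candidate key.
These are minimal and exhaustive — every other superkey contains one of them.

{A, F}, {C, F}, {D, F}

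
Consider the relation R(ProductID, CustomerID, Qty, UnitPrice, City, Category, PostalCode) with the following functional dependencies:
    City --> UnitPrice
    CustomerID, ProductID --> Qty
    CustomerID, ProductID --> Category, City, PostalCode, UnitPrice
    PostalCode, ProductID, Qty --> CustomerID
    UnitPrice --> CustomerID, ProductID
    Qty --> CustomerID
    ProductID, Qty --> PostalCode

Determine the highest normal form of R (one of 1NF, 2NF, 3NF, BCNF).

Candidate keys: {City}, {CustomerID, ProductID}, {ProductID, Qty}, {UnitPrice}. Prime attributes: {City, CustomerID, ProductID, Qty, UnitPrice}.
Qty --> CustomerID breaks BCNF: {Qty}⁺ = {CustomerID, Qty}, so {Qty} is not a superkey.
Since {CustomerID} ⊆ prime attributes and every other non-superkey FD also has a prime right side, the schema is in 3NF.

3NF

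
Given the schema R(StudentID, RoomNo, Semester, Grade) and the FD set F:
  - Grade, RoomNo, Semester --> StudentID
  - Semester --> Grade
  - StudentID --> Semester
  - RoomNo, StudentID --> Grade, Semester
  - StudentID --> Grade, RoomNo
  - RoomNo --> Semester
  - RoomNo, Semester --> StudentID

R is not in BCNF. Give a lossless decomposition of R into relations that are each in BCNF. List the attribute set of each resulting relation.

Candidate keys of the original relation: {RoomNo}, {StudentID}.
Within {Grade, RoomNo, Semester, StudentID}: {Semester}⁺ ∩ {Grade, RoomNo, Semester, StudentID} = {Grade, Semester}, not the whole set, so Semester --> Grade violates BCNF; decompose into {Grade, Semester} and {RoomNo, Semester, StudentID}.
{Grade, Semester} has no BCNF violation.
{RoomNo, Semester, StudentID} has no BCNF violation.

{Grade, Semester}; {RoomNo, Semester, StudentID}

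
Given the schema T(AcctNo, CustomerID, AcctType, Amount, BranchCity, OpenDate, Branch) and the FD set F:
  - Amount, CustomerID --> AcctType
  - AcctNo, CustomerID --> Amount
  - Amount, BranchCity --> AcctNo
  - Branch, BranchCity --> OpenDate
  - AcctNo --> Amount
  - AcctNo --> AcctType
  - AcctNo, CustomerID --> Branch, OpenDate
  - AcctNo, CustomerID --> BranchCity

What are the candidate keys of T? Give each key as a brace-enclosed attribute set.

{AcctNo, CustomerID}, {Amount, BranchCity, CustomerID}

Attributes never on any right-hand side: {CustomerID} — every candidate key must contain it.
{AcctNo, CustomerID}⁺ = {AcctNo, AcctType, Amount, Branch, BranchCity, CustomerID, OpenDate}, which is every attribute, so {AcctNo, CustomerID} is a candidate key.
{Amount, BranchCity, CustomerID}⁺ = {AcctNo, AcctType, Amount, Branch, BranchCity, CustomerID, OpenDate}, which is every attribute, so {Amount, BranchCity, CustomerID} is a candidate key.
No proper subset of any of these is a key, and no other minimal superkey exists.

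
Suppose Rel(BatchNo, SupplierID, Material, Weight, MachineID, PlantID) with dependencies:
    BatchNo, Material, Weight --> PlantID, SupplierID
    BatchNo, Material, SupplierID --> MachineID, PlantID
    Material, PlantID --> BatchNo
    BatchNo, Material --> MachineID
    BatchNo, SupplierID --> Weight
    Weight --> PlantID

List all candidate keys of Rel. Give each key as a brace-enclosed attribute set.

{Material} never appears on the right of any FD, so every key must include it.
{Material, Weight}⁺ = {BatchNo, MachineID, Material, PlantID, SupplierID, Weight}, which is every attribute, so {Material, Weight} is a candidate key.
{BatchNo, Material, SupplierID}⁺ = {BatchNo, MachineID, Material, PlantID, SupplierID, Weight}, which is every attribute, so {BatchNo, Material, SupplierID} is a candidate key.
{Material, PlantID, SupplierID}⁺ = {BatchNo, MachineID, Material, PlantID, SupplierID, Weight}, which is every attribute, so {Material, PlantID, SupplierID} is a candidate key.
These are minimal and exhaustive — every other superkey contains one of them.

{BatchNo, Material, SupplierID}, {Material, PlantID, SupplierID}, {Material, Weight}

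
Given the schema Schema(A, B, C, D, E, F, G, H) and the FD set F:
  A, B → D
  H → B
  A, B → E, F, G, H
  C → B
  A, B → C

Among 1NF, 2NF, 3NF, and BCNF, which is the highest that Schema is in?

Candidate keys: {A, B}, {A, C}, {A, H}. Prime attributes: {A, B, C, H}.
H → B breaks BCNF: {H}⁺ = {B, H}, so {H} is not a superkey.
Its right-hand attributes {B} are all prime, as are those of every other non-superkey FD — the relation is in 3NF.

3NF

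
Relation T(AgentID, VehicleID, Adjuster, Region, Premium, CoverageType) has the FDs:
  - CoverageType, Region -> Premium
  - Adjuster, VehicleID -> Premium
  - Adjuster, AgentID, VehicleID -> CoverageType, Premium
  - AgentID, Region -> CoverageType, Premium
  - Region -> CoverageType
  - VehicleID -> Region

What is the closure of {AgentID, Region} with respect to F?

{AgentID, CoverageType, Premium, Region}

Start with {AgentID, Region}.
AgentID, Region -> CoverageType, Premium applies; add {CoverageType, Premium} → now {AgentID, CoverageType, Premium, Region}.
No further FD applies.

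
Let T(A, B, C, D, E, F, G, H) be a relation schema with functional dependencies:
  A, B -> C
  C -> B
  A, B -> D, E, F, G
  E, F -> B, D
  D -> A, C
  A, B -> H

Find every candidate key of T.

{D} is a candidate key since {D}⁺ = {A, B, C, D, E, F, G, H} covers every attribute.
{A, B} is a candidate key since {A, B}⁺ = {A, B, C, D, E, F, G, H} covers every attribute.
{A, C} is a candidate key since {A, C}⁺ = {A, B, C, D, E, F, G, H} covers every attribute.
{E, F} is a candidate key since {E, F}⁺ = {A, B, C, D, E, F, G, H} covers every attribute.
Any other superkey properly contains one of these, so there are no further candidate keys.

{A, B}, {A, C}, {D}, {E, F}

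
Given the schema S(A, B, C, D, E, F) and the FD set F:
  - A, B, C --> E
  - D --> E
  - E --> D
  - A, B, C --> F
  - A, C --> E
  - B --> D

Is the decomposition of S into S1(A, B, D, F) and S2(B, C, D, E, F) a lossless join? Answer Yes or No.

Common attributes: {B, D, F}; their closure is {B, D, E, F}.
The closure covers neither S1 nor S2 entirely; the join is not lossless.

No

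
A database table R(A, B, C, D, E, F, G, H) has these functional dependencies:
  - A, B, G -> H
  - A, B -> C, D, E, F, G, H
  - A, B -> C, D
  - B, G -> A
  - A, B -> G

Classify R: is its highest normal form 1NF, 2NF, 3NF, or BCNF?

BCNF

Candidate keys: {A, B}, {B, G}. Prime attributes: {A, B, G}.
The left-hand side of every FD is a superkey, so BCNF is satisfied.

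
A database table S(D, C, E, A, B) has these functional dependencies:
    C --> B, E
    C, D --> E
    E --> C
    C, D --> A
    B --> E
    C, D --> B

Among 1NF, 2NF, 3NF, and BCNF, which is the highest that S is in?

3NF

Candidate keys: {B, D}, {C, D}, {D, E}. Prime attributes: {B, C, D, E}.
For C --> B, E we have {C}⁺ = {B, C, E}; {C} is not a superkey, so BCNF fails.
Its right-hand attributes {B, E} are all prime, as are those of every other non-superkey FD — the relation is in 3NF.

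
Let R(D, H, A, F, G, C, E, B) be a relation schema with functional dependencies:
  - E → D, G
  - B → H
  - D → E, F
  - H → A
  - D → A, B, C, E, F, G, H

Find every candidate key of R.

{D}, {E}

{D} is a candidate key since {D}⁺ = {A, B, C, D, E, F, G, H} covers every attribute.
{E} is a candidate key since {E}⁺ = {A, B, C, D, E, F, G, H} covers every attribute.
These are minimal and exhaustive — every other superkey contains one of them.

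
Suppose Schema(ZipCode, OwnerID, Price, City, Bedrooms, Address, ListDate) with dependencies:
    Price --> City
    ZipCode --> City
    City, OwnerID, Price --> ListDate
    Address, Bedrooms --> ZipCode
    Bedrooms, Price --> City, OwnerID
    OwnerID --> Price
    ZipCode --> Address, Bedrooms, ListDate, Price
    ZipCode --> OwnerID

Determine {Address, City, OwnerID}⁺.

Start with {Address, City, OwnerID}.
OwnerID --> Price applies; add {Price} → now {Address, City, OwnerID, Price}.
City, OwnerID, Price --> ListDate applies; add {ListDate} → now {Address, City, ListDate, OwnerID, Price}.
No further FD applies.

{Address, City, ListDate, OwnerID, Price}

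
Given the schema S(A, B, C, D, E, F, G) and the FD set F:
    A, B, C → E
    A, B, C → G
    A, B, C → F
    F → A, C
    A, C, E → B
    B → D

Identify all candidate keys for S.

{A, B, C}, {A, C, E}, {B, F}, {E, F}

{B, F} is a candidate key since {B, F}⁺ = {A, B, C, D, E, F, G} covers every attribute.
{E, F} is a candidate key since {E, F}⁺ = {A, B, C, D, E, F, G} covers every attribute.
{A, B, C} is a candidate key since {A, B, C}⁺ = {A, B, C, D, E, F, G} covers every attribute.
{A, C, E} is a candidate key since {A, C, E}⁺ = {A, B, C, D, E, F, G} covers every attribute.
Any other superkey properly contains one of these, so there are no further candidate keys.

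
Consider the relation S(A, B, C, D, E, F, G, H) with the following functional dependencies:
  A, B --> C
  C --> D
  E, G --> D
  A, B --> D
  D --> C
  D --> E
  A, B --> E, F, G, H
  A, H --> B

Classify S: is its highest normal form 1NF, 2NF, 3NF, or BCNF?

2NF

Candidate keys: {A, B}, {A, H}. Prime attributes: {A, B, H}.
C --> D: {C}⁺ = {C, D, E}, which is not all of the attributes, so the left side is not a superkey — BCNF is violated.
C --> D has non-prime {D} on the right and a non-superkey on the left, so 3NF fails.
No proper subset of a key has a non-prime attribute in its closure, so there is no partial dependency; 2NF holds.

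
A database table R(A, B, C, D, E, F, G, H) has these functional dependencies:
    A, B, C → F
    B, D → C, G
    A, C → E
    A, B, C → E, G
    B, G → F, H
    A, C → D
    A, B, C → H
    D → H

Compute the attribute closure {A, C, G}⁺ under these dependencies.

{A, C, D, E, G, H}

Start with {A, C, G}.
A, C → E applies; add {E} → now {A, C, E, G}.
A, C → D applies; add {D} → now {A, C, D, E, G}.
D → H applies; add {H} → now {A, C, D, E, G, H}.
No further FD applies.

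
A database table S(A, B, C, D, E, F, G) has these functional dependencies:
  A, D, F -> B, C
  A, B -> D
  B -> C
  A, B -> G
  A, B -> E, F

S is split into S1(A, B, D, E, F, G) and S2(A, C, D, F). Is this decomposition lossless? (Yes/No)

S1 ∩ S2 = {A, D, F}; its closure under F is {A, B, C, D, E, F, G}.
This includes all of S1, so the common attributes are a superkey of S1 — the join is lossless.

Yes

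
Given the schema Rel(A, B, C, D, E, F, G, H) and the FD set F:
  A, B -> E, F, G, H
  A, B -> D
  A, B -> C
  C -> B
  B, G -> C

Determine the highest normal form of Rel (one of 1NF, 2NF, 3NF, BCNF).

3NF

Candidate keys: {A, B}, {A, C}. Prime attributes: {A, B, C}.
C -> B breaks BCNF: {C}⁺ = {B, C}, so {C} is not a superkey.
Since {B} ⊆ prime attributes and every other non-superkey FD also has a prime right side, the schema is in 3NF.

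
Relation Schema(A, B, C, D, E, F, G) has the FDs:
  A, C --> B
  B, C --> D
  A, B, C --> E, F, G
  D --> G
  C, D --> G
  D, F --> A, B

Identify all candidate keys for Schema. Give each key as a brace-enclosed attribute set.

{A, C}, {B, C, F}, {C, D, F}

No FD produces {C}, so it must be in every candidate key.
{A, C} is a candidate key since {A, C}⁺ = {A, B, C, D, E, F, G} covers every attribute.
{B, C, F} is a candidate key since {B, C, F}⁺ = {A, B, C, D, E, F, G} covers every attribute.
{C, D, F} is a candidate key since {C, D, F}⁺ = {A, B, C, D, E, F, G} covers every attribute.
These are minimal and exhaustive — every other superkey contains one of them.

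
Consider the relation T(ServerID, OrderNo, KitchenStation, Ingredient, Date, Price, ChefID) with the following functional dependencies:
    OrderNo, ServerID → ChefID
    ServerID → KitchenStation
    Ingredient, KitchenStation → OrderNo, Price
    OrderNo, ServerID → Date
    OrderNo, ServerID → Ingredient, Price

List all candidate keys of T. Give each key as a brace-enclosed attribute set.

{Ingredient, ServerID}, {OrderNo, ServerID}

No FD produces {ServerID}, so it must be in every candidate key.
{Ingredient, ServerID}⁺ = {ChefID, Date, Ingredient, KitchenStation, OrderNo, Price, ServerID} — all of the relation — so {Ingredient, ServerID} is a candidate key.
{OrderNo, ServerID}⁺ = {ChefID, Date, Ingredient, KitchenStation, OrderNo, Price, ServerID} — all of the relation — so {OrderNo, ServerID} is a candidate key.
These are minimal and exhaustive — every other superkey contains one of them.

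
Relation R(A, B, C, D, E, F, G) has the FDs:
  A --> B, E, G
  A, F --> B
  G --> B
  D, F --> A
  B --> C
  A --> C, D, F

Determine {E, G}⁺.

{B, C, E, G}

Start with {E, G}.
G --> B applies; add {B} → now {B, E, G}.
B --> C applies; add {C} → now {B, C, E, G}.
No further FD applies.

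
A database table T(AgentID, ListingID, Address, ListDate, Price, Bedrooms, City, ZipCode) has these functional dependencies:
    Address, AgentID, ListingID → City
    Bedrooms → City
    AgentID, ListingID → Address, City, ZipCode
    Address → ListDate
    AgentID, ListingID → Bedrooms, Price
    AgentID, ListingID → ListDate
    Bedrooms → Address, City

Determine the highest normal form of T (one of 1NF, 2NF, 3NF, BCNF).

Candidate key: {AgentID, ListingID}. Prime attributes: {AgentID, ListingID}.
Bedrooms → City breaks BCNF: {Bedrooms}⁺ = {Address, Bedrooms, City, ListDate}, so {Bedrooms} is not a superkey.
Bedrooms → City has non-prime {City} on the right and a non-superkey on the left, so 3NF fails.
No proper subset of a key has a non-prime attribute in its closure, so there is no partial dependency; 2NF holds.

2NF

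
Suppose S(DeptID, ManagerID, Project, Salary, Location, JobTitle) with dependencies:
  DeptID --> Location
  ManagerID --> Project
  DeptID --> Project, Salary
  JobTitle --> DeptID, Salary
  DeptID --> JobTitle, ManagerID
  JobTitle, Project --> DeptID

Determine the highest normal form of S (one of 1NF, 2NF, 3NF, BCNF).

Candidate keys: {DeptID}, {JobTitle}. Prime attributes: {DeptID, JobTitle}.
For ManagerID --> Project we have {ManagerID}⁺ = {ManagerID, Project}; {ManagerID} is not a superkey, so BCNF fails.
ManagerID --> Project determines the non-prime attribute {Project} from a non-superkey — 3NF is violated.
All keys have size 1, which rules out partial dependencies — 2NF is satisfied.

2NF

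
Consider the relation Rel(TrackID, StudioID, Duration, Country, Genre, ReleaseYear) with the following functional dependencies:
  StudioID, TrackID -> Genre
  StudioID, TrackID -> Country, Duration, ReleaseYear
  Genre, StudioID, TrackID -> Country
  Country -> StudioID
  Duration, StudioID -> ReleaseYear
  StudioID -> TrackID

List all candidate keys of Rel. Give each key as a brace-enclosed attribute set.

{Country}, {StudioID}

{Country}⁺ = {Country, Duration, Genre, ReleaseYear, StudioID, TrackID}, which is every attribute, so {Country} is a candidate key.
{StudioID}⁺ = {Country, Duration, Genre, ReleaseYear, StudioID, TrackID}, which is every attribute, so {StudioID} is a candidate key.
No proper subset of any of these is a key, and no other minimal superkey exists.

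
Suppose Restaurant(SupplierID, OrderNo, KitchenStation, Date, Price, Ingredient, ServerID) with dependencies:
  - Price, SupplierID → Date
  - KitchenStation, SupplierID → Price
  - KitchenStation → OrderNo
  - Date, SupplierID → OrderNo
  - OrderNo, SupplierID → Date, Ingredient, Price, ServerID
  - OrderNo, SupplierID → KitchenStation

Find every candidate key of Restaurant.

Attributes never on any right-hand side: {SupplierID} — every candidate key must contain it.
{Date, SupplierID}⁺ = {Date, Ingredient, KitchenStation, OrderNo, Price, ServerID, SupplierID} — all of the relation — so {Date, SupplierID} is a candidate key.
{KitchenStation, SupplierID}⁺ = {Date, Ingredient, KitchenStation, OrderNo, Price, ServerID, SupplierID} — all of the relation — so {KitchenStation, SupplierID} is a candidate key.
{OrderNo, SupplierID}⁺ = {Date, Ingredient, KitchenStation, OrderNo, Price, ServerID, SupplierID} — all of the relation — so {OrderNo, SupplierID} is a candidate key.
{Price, SupplierID}⁺ = {Date, Ingredient, KitchenStation, OrderNo, Price, ServerID, SupplierID} — all of the relation — so {Price, SupplierID} is a candidate key.
No proper subset of any of these is a key, and no other minimal superkey exists.

{Date, SupplierID}, {KitchenStation, SupplierID}, {OrderNo, SupplierID}, {Price, SupplierID}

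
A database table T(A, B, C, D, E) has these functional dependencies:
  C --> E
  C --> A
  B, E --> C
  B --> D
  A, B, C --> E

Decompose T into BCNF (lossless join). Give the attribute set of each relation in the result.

Candidate keys of the original relation: {B, C}, {B, E}.
Within {A, B, C, D, E}: {C}⁺ ∩ {A, B, C, D, E} = {A, C, E}, not the whole set, so C --> A, E violates BCNF; decompose into {A, C, E} and {B, C, D}.
{A, C, E}: every determinant is a superkey — BCNF.
Within {B, C, D}: {B}⁺ ∩ {B, C, D} = {B, D}, not the whole set, so B --> D violates BCNF; decompose into {B, D} and {B, C}.
{B, D}: every determinant is a superkey — BCNF.
{B, C}: every determinant is a superkey — BCNF.

{A, C, E}; {B, C}; {B, D}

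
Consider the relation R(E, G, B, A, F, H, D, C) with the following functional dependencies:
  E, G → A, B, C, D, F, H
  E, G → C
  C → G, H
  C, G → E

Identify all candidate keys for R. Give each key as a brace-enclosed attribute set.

{C}, {E, G}

{C}⁺ = {A, B, C, D, E, F, G, H} — all of the relation — so {C} is a candidate key.
{E, G}⁺ = {A, B, C, D, E, F, G, H} — all of the relation — so {E, G} is a candidate key.
No proper subset of any of these is a key, and no other minimal superkey exists.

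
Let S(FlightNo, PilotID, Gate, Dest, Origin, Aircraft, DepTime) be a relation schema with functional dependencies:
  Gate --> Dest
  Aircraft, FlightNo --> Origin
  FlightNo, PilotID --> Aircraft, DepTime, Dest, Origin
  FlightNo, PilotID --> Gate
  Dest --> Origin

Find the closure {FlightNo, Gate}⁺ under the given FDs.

Start with {FlightNo, Gate}.
Gate --> Dest applies; add {Dest} → now {Dest, FlightNo, Gate}.
Dest --> Origin applies; add {Origin} → now {Dest, FlightNo, Gate, Origin}.
No further FD applies.

{Dest, FlightNo, Gate, Origin}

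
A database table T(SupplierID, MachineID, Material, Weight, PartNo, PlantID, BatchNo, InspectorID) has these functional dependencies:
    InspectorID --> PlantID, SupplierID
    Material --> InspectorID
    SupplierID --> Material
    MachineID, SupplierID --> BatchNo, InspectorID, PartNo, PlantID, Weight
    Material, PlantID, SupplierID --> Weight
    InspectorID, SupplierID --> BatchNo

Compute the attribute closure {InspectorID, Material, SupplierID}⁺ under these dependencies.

Start with {InspectorID, Material, SupplierID}.
InspectorID --> PlantID, SupplierID applies; add {PlantID} → now {InspectorID, Material, PlantID, SupplierID}.
Material, PlantID, SupplierID --> Weight applies; add {Weight} → now {InspectorID, Material, PlantID, SupplierID, Weight}.
InspectorID, SupplierID --> BatchNo applies; add {BatchNo} → now {BatchNo, InspectorID, Material, PlantID, SupplierID, Weight}.
No further FD applies.

{BatchNo, InspectorID, Material, PlantID, SupplierID, Weight}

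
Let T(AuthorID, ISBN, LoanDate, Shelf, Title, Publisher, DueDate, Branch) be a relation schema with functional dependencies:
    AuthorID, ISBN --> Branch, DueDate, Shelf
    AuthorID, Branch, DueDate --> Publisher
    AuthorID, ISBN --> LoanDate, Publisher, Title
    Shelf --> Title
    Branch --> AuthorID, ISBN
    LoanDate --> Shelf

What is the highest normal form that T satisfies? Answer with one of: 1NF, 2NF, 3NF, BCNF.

Candidate keys: {AuthorID, ISBN}, {Branch}. Prime attributes: {AuthorID, Branch, ISBN}.
Shelf --> Title: {Shelf}⁺ = {Shelf, Title}, which is not all of the attributes, so the left side is not a superkey — BCNF is violated.
Because {Title} is non-prime and the left side of Shelf --> Title is not a superkey, the relation is not in 3NF.
Checking every proper subset of each key, none determines a non-prime attribute — 2NF is satisfied.

2NF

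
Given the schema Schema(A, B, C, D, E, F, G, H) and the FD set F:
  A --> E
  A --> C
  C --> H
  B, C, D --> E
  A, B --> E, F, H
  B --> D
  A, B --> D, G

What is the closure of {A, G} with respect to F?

Start with {A, G}.
A --> E applies; add {E} → now {A, E, G}.
A --> C applies; add {C} → now {A, C, E, G}.
C --> H applies; add {H} → now {A, C, E, G, H}.
No further FD applies.

{A, C, E, G, H}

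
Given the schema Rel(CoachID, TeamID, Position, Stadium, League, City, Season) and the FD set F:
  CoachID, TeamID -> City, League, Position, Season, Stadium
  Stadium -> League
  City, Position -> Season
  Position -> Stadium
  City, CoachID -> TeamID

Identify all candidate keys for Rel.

{City, CoachID}, {CoachID, TeamID}

{CoachID} never appears on the right of any FD, so every key must include it.
{City, CoachID}⁺ = {City, CoachID, League, Position, Season, Stadium, TeamID} — all of the relation — so {City, CoachID} is a candidate key.
{CoachID, TeamID}⁺ = {City, CoachID, League, Position, Season, Stadium, TeamID} — all of the relation — so {CoachID, TeamID} is a candidate key.
These are minimal and exhaustive — every other superkey contains one of them.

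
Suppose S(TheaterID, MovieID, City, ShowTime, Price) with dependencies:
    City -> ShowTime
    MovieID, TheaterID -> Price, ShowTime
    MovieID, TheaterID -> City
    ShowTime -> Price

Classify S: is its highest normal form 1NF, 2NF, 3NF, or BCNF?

Candidate key: {MovieID, TheaterID}. Prime attributes: {MovieID, TheaterID}.
City -> ShowTime breaks BCNF: {City}⁺ = {City, Price, ShowTime}, so {City} is not a superkey.
City -> ShowTime has non-prime {ShowTime} on the right and a non-superkey on the left, so 3NF fails.
Checking every proper subset of each key, none determines a non-prime attribute — 2NF is satisfied.

2NF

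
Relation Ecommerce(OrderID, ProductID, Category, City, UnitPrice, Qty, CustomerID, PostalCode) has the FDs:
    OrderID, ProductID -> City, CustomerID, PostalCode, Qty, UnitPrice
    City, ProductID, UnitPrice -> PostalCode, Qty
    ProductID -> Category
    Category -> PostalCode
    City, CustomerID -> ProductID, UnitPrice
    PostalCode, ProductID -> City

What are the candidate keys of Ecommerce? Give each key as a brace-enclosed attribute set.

{City, CustomerID, OrderID}, {OrderID, ProductID}

No FD produces {OrderID}, so it must be in every candidate key.
Closure of {OrderID, ProductID} is {Category, City, CustomerID, OrderID, PostalCode, ProductID, Qty, UnitPrice}, the whole schema; {OrderID, ProductID} is a candidate key.
Closure of {City, CustomerID, OrderID} is {Category, City, CustomerID, OrderID, PostalCode, ProductID, Qty, UnitPrice}, the whole schema; {City, CustomerID, OrderID} is a candidate key.
Any other superkey properly contains one of these, so there are no further candidate keys.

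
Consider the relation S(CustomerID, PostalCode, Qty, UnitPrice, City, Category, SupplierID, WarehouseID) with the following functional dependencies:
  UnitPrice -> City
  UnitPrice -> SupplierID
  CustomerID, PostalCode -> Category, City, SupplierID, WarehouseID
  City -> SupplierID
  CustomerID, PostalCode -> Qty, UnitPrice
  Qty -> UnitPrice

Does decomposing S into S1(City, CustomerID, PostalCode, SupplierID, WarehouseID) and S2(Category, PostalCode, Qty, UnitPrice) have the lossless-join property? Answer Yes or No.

The shared attributes are {PostalCode} and {PostalCode}⁺ = {PostalCode}.
Neither S1 nor S2 is contained in that closure, so the decomposition is lossy.

No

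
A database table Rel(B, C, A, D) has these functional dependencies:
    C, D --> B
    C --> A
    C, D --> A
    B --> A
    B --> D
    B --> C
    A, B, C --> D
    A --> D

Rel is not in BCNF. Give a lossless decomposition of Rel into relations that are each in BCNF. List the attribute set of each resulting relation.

Candidate keys of the original relation: {B}, {C}.
Within {A, B, C, D}: {A}⁺ ∩ {A, B, C, D} = {A, D}, not the whole set, so A --> D violates BCNF; decompose into {A, D} and {A, B, C}.
{A, D} has no BCNF violation.
{A, B, C} has no BCNF violation.

{A, B, C}; {A, D}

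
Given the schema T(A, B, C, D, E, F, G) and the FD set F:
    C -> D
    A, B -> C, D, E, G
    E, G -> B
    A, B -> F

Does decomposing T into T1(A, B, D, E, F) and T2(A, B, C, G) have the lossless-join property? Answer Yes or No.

Common attributes: {A, B}; their closure is {A, B, C, D, E, F, G}.
This includes all of T1, so the common attributes are a superkey of T1 — the join is lossless.

Yes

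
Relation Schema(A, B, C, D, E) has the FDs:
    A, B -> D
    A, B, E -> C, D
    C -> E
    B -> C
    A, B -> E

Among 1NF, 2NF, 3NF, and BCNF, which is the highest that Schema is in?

1NF

Candidate key: {A, B}. Prime attributes: {A, B}.
For C -> E we have {C}⁺ = {C, E}; {C} is not a superkey, so BCNF fails.
C -> E has non-prime {E} on the right and a non-superkey on the left, so 3NF fails.
{B} is a proper subset of the key {A, B}, and {B}⁺ contains the non-prime attributes {C, E} — a partial dependency, so 2NF is violated.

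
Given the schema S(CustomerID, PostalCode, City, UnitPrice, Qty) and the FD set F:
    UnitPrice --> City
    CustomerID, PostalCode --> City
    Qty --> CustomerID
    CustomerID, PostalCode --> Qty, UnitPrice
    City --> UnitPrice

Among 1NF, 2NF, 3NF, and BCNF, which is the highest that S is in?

Candidate keys: {CustomerID, PostalCode}, {PostalCode, Qty}. Prime attributes: {CustomerID, PostalCode, Qty}.
UnitPrice --> City breaks BCNF: {UnitPrice}⁺ = {City, UnitPrice}, so {UnitPrice} is not a superkey.
UnitPrice --> City determines the non-prime attribute {City} from a non-superkey — 3NF is violated.
Checking every proper subset of each key, none determines a non-prime attribute — 2NF is satisfied.

2NF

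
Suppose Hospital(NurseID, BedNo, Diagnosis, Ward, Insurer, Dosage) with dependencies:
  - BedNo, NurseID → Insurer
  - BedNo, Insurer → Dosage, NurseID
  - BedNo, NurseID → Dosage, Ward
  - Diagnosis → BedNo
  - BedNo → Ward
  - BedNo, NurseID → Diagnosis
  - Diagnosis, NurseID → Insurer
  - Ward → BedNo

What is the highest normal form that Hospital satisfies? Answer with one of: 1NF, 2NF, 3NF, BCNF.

3NF

Candidate keys: {BedNo, Insurer}, {BedNo, NurseID}, {Diagnosis, Insurer}, {Diagnosis, NurseID}, {Insurer, Ward}, {NurseID, Ward}. Prime attributes: {BedNo, Diagnosis, Insurer, NurseID, Ward}.
Diagnosis → BedNo: {Diagnosis}⁺ = {BedNo, Diagnosis, Ward}, which is not all of the attributes, so the left side is not a superkey — BCNF is violated.
But every attribute on its right side ({BedNo}) is prime, and the same holds for every other non-superkey FD, so 3NF still holds.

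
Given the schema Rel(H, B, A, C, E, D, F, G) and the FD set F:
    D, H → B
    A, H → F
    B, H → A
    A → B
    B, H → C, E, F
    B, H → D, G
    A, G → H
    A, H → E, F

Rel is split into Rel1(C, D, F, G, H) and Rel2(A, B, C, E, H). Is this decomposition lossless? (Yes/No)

The shared attributes are {C, H} and {C, H}⁺ = {C, H}.
Rel1 ⊄ {C, H} and Rel2 ⊄ {C, H}, so the split is lossy.

No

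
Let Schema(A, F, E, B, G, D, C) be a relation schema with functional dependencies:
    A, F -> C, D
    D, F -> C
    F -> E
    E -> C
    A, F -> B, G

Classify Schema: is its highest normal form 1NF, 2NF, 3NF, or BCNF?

1NF

Candidate key: {A, F}. Prime attributes: {A, F}.
D, F -> C: {D, F}⁺ = {C, D, E, F}, which is not all of the attributes, so the left side is not a superkey — BCNF is violated.
D, F -> C has non-prime {C} on the right and a non-superkey on the left, so 3NF fails.
The proper key subset {F} of {A, F} determines non-prime {C, E}, so the relation is not even in 2NF.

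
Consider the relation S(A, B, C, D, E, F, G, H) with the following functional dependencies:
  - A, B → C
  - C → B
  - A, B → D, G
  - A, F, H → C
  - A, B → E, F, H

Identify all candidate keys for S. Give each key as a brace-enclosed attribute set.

Attributes never on any right-hand side: {A} — every candidate key must contain it.
{A, B}⁺ = {A, B, C, D, E, F, G, H}, which is every attribute, so {A, B} is a candidate key.
{A, C}⁺ = {A, B, C, D, E, F, G, H}, which is every attribute, so {A, C} is a candidate key.
{A, F, H}⁺ = {A, B, C, D, E, F, G, H}, which is every attribute, so {A, F, H} is a candidate key.
Any other superkey properly contains one of these, so there are no further candidate keys.

{A, B}, {A, C}, {A, F, H}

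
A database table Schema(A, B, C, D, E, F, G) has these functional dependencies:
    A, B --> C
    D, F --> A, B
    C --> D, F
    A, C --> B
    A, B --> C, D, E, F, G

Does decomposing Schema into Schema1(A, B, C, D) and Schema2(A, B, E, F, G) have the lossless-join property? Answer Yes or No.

Yes

The shared attributes are {A, B} and {A, B}⁺ = {A, B, C, D, E, F, G}.
Since Schema1 ⊆ {A, B, C, D, E, F, G}, the intersection is a superkey of Schema1; the decomposition is lossless.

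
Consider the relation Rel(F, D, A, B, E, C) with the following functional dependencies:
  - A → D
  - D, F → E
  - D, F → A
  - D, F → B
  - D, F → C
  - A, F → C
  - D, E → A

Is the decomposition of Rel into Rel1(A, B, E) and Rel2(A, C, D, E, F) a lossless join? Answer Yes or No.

No

The shared attributes are {A, E} and {A, E}⁺ = {A, D, E}.
Rel1 ⊄ {A, D, E} and Rel2 ⊄ {A, D, E}, so the split is lossy.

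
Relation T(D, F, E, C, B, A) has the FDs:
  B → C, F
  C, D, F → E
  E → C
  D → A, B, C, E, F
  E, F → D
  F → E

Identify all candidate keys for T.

{B}⁺ = {A, B, C, D, E, F}, which is every attribute, so {B} is a candidate key.
{D}⁺ = {A, B, C, D, E, F}, which is every attribute, so {D} is a candidate key.
{F}⁺ = {A, B, C, D, E, F}, which is every attribute, so {F} is a candidate key.
No proper subset of any of these is a key, and no other minimal superkey exists.

{B}, {D}, {F}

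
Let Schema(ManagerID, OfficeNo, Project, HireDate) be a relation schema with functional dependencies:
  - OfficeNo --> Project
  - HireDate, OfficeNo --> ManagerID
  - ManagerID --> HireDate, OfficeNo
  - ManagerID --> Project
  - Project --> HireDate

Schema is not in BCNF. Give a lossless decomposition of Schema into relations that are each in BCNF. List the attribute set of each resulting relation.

Candidate keys of the original relation: {ManagerID}, {OfficeNo}.
{HireDate, ManagerID, OfficeNo, Project}: {Project} determines {HireDate, Project} here but is not a superkey — split on Project --> HireDate, giving {HireDate, Project} and {ManagerID, OfficeNo, Project}.
{HireDate, Project} has no BCNF violation.
{ManagerID, OfficeNo, Project} has no BCNF violation.

{HireDate, Project}; {ManagerID, OfficeNo, Project}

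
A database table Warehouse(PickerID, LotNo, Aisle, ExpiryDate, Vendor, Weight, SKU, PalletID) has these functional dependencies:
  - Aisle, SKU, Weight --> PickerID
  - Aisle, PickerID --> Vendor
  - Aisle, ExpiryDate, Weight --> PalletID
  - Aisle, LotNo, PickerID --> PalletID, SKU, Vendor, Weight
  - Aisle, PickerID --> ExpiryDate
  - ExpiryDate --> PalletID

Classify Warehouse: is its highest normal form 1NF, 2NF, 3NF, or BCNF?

1NF

Candidate keys: {Aisle, LotNo, PickerID}, {Aisle, LotNo, SKU, Weight}. Prime attributes: {Aisle, LotNo, PickerID, SKU, Weight}.
Aisle, SKU, Weight --> PickerID: {Aisle, SKU, Weight}⁺ = {Aisle, ExpiryDate, PalletID, PickerID, SKU, Vendor, Weight}, which is not all of the attributes, so the left side is not a superkey — BCNF is violated.
Because {Vendor} is non-prime and the left side of Aisle, PickerID --> Vendor is not a superkey, the relation is not in 3NF.
The proper key subset {Aisle, PickerID} of {Aisle, LotNo, PickerID} determines non-prime {ExpiryDate, PalletID, Vendor}, so the relation is not even in 2NF.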